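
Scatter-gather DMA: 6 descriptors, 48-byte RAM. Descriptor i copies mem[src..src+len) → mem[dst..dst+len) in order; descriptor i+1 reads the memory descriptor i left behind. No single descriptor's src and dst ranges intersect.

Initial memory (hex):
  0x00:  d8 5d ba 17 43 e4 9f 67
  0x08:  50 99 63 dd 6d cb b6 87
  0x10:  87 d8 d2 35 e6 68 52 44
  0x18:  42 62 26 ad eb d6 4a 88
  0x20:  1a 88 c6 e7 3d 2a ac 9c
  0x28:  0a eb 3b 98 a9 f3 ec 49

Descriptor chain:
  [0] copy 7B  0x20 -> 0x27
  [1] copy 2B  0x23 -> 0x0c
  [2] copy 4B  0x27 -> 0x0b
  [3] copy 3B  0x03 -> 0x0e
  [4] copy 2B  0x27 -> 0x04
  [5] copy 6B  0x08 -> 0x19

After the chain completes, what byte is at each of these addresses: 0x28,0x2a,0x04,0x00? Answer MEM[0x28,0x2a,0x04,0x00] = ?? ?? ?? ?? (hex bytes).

MEM[0x28,0x2a,0x04,0x00] = 88 e7 1a d8

#0 dst[0x27+7] := {0x1a,0x88,0xc6,0xe7,0x3d,0x2a,0xac}
#1 dst[0x0c+2] := {0xe7,0x3d}
#2 dst[0x0b+4] := {0x1a,0x88,0xc6,0xe7}
#3 dst[0x0e+3] := {0x17,0x43,0xe4}
#4 dst[0x04+2] := {0x1a,0x88}
#5 dst[0x19+6] := {0x50,0x99,0x63,0x1a,0x88,0xc6}
query mem[0x28]=0x88, mem[0x2a]=0xe7, mem[0x04]=0x1a, mem[0x00]=0xd8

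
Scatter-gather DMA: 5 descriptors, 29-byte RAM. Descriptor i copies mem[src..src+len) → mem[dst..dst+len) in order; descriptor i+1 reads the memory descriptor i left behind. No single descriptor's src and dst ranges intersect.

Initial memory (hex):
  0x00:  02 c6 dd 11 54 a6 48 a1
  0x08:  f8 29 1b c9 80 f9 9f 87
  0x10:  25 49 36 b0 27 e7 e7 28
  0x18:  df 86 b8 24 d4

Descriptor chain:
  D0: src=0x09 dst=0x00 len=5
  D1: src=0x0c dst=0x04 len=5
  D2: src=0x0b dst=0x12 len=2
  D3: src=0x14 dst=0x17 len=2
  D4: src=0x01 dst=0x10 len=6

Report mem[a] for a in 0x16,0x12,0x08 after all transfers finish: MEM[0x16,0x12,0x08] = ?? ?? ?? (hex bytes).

MEM[0x16,0x12,0x08] = e7 80 25

  after D0: wrote 5B at 0x00 = 291bc980f9
  after D1: wrote 5B at 0x04 = 80f99f8725
  after D2: wrote 2B at 0x12 = c980
  after D3: wrote 2B at 0x17 = 27e7
  after D4: wrote 6B at 0x10 = 1bc98080f99f
query mem[0x16]=0xe7, mem[0x12]=0x80, mem[0x08]=0x25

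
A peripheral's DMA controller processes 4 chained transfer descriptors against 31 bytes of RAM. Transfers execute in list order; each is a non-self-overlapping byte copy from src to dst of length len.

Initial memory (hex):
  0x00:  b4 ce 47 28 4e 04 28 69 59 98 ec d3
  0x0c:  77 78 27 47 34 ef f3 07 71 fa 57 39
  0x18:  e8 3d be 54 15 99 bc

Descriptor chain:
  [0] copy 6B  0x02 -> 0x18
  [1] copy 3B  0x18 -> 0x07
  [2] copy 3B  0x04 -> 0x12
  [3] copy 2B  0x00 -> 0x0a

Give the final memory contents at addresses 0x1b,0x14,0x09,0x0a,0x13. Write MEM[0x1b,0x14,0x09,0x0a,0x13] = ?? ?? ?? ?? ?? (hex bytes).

MEM[0x1b,0x14,0x09,0x0a,0x13] = 04 28 4e b4 04

#0 dst[0x18+6] := {0x47,0x28,0x4e,0x04,0x28,0x69}
#1 dst[0x07+3] := {0x47,0x28,0x4e}
#2 dst[0x12+3] := {0x4e,0x04,0x28}
#3 dst[0x0a+2] := {0xb4,0xce}
query mem[0x1b]=0x04, mem[0x14]=0x28, mem[0x09]=0x4e, mem[0x0a]=0xb4, mem[0x13]=0x04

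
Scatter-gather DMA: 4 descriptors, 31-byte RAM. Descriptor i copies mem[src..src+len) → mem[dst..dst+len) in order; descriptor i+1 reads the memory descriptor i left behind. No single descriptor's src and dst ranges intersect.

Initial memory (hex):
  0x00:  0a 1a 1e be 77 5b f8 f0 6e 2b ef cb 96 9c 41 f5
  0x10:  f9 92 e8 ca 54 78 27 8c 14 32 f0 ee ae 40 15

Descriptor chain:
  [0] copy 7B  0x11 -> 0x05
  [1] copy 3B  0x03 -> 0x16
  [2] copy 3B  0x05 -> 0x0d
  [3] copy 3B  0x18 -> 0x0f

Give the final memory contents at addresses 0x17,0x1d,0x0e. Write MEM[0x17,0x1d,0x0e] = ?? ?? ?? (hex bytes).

D0: mem[0x05..0x0b] <- [92 e8 ca 54 78 27 8c]
D1: mem[0x16..0x18] <- [be 77 92]
D2: mem[0x0d..0x0f] <- [92 e8 ca]
D3: mem[0x0f..0x11] <- [92 32 f0]
query mem[0x17]=0x77, mem[0x1d]=0x40, mem[0x0e]=0xe8

MEM[0x17,0x1d,0x0e] = 77 40 e8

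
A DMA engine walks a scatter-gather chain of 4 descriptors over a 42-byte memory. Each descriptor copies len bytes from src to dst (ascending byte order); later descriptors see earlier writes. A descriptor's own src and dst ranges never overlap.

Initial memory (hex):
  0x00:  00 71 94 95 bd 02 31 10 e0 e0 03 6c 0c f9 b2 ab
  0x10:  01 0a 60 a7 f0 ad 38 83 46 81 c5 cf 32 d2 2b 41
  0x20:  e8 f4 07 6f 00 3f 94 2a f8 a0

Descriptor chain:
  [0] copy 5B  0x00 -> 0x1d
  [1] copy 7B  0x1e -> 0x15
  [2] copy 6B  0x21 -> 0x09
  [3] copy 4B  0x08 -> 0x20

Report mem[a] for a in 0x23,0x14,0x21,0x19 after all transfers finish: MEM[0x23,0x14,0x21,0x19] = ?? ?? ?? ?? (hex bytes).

MEM[0x23,0x14,0x21,0x19] = 6f f0 bd 07

[0] 0x00->0x1d len=5 : 00 71 94 95 bd
[1] 0x1e->0x15 len=7 : 71 94 95 bd 07 6f 00
[2] 0x21->0x09 len=6 : bd 07 6f 00 3f 94
[3] 0x08->0x20 len=4 : e0 bd 07 6f
query mem[0x23]=0x6f, mem[0x14]=0xf0, mem[0x21]=0xbd, mem[0x19]=0x07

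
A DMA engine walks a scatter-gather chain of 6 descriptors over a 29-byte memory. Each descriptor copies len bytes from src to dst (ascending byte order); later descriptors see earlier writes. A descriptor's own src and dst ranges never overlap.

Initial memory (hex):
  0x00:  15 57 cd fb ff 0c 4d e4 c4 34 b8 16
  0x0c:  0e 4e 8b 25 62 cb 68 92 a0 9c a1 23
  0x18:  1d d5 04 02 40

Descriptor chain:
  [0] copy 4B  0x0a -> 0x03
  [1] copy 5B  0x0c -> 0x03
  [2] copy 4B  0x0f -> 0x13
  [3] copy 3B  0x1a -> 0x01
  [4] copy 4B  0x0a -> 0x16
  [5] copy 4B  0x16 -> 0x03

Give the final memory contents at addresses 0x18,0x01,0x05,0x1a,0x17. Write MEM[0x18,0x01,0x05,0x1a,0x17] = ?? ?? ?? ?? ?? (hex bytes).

  after D0: wrote 4B at 0x03 = b8160e4e
  after D1: wrote 5B at 0x03 = 0e4e8b2562
  after D2: wrote 4B at 0x13 = 2562cb68
  after D3: wrote 3B at 0x01 = 040240
  after D4: wrote 4B at 0x16 = b8160e4e
  after D5: wrote 4B at 0x03 = b8160e4e
query mem[0x18]=0x0e, mem[0x01]=0x04, mem[0x05]=0x0e, mem[0x1a]=0x04, mem[0x17]=0x16

MEM[0x18,0x01,0x05,0x1a,0x17] = 0e 04 0e 04 16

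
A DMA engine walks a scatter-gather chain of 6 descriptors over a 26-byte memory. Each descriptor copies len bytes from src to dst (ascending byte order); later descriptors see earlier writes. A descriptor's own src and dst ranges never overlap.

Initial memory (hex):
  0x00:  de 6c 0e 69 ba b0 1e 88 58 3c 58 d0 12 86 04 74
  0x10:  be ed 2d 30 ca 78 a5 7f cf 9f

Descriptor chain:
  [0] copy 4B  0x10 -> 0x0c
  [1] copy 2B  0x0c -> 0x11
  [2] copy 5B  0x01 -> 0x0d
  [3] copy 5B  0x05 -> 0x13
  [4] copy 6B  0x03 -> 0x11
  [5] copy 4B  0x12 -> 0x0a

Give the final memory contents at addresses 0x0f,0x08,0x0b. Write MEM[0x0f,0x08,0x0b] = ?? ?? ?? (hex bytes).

D0: mem[0x0c..0x0f] <- [be ed 2d 30]
D1: mem[0x11..0x12] <- [be ed]
D2: mem[0x0d..0x11] <- [6c 0e 69 ba b0]
D3: mem[0x13..0x17] <- [b0 1e 88 58 3c]
D4: mem[0x11..0x16] <- [69 ba b0 1e 88 58]
D5: mem[0x0a..0x0d] <- [ba b0 1e 88]
query mem[0x0f]=0x69, mem[0x08]=0x58, mem[0x0b]=0xb0

MEM[0x0f,0x08,0x0b] = 69 58 b0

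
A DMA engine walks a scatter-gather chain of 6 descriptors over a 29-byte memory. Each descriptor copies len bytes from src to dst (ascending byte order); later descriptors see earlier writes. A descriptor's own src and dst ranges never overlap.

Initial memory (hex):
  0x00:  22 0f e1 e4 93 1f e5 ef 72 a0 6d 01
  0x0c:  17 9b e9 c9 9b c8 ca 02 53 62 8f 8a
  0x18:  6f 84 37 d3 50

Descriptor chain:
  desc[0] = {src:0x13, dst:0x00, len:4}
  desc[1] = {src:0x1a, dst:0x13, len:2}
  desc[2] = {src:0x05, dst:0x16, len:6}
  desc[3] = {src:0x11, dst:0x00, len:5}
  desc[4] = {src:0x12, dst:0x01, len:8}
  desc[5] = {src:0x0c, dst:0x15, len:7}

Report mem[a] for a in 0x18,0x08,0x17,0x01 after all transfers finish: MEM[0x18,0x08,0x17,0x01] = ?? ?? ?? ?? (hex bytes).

MEM[0x18,0x08,0x17,0x01] = c9 72 e9 ca

[0] 0x13->0x00 len=4 : 02 53 62 8f
[1] 0x1a->0x13 len=2 : 37 d3
[2] 0x05->0x16 len=6 : 1f e5 ef 72 a0 6d
[3] 0x11->0x00 len=5 : c8 ca 37 d3 62
[4] 0x12->0x01 len=8 : ca 37 d3 62 1f e5 ef 72
[5] 0x0c->0x15 len=7 : 17 9b e9 c9 9b c8 ca
query mem[0x18]=0xc9, mem[0x08]=0x72, mem[0x17]=0xe9, mem[0x01]=0xca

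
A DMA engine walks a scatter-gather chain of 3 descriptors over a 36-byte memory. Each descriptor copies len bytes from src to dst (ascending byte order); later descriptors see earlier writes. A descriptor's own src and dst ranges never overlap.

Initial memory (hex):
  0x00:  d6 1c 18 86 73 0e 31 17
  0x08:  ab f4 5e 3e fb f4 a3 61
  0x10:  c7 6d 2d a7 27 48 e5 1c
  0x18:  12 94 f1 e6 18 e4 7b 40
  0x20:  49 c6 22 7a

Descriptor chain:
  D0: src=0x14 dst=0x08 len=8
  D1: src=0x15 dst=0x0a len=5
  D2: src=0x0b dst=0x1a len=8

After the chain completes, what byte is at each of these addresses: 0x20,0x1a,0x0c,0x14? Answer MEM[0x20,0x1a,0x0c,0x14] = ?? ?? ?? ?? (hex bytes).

#0 dst[0x08+8] := {0x27,0x48,0xe5,0x1c,0x12,0x94,0xf1,0xe6}
#1 dst[0x0a+5] := {0x48,0xe5,0x1c,0x12,0x94}
#2 dst[0x1a+8] := {0xe5,0x1c,0x12,0x94,0xe6,0xc7,0x6d,0x2d}
query mem[0x20]=0x6d, mem[0x1a]=0xe5, mem[0x0c]=0x1c, mem[0x14]=0x27

MEM[0x20,0x1a,0x0c,0x14] = 6d e5 1c 27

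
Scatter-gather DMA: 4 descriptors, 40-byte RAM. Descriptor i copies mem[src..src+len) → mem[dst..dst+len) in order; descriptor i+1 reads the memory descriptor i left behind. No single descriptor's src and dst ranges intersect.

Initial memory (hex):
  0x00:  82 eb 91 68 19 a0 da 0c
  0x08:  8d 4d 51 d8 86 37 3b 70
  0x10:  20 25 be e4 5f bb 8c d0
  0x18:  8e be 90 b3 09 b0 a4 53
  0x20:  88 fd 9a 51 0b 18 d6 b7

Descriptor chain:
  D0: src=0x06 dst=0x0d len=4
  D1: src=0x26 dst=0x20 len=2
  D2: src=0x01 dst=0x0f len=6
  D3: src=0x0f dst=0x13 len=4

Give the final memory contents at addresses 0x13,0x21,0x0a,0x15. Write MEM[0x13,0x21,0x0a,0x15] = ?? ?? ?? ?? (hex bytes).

MEM[0x13,0x21,0x0a,0x15] = eb b7 51 68

[0] 0x06->0x0d len=4 : da 0c 8d 4d
[1] 0x26->0x20 len=2 : d6 b7
[2] 0x01->0x0f len=6 : eb 91 68 19 a0 da
[3] 0x0f->0x13 len=4 : eb 91 68 19
query mem[0x13]=0xeb, mem[0x21]=0xb7, mem[0x0a]=0x51, mem[0x15]=0x68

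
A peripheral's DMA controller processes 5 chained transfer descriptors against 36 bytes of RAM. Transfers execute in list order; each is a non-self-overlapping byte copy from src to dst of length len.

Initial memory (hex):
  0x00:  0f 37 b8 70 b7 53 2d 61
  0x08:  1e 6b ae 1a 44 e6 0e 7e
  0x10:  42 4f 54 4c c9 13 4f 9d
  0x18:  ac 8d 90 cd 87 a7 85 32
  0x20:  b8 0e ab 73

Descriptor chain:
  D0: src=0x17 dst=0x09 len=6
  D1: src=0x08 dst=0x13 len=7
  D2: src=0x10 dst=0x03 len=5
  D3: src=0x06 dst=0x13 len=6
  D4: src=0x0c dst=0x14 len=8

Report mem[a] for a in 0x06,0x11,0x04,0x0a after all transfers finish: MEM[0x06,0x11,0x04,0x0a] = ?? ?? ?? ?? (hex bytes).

MEM[0x06,0x11,0x04,0x0a] = 1e 4f 4f ac

D0: mem[0x09..0x0e] <- [9d ac 8d 90 cd 87]
D1: mem[0x13..0x19] <- [1e 9d ac 8d 90 cd 87]
D2: mem[0x03..0x07] <- [42 4f 54 1e 9d]
D3: mem[0x13..0x18] <- [1e 9d 1e 9d ac 8d]
D4: mem[0x14..0x1b] <- [90 cd 87 7e 42 4f 54 1e]
query mem[0x06]=0x1e, mem[0x11]=0x4f, mem[0x04]=0x4f, mem[0x0a]=0xac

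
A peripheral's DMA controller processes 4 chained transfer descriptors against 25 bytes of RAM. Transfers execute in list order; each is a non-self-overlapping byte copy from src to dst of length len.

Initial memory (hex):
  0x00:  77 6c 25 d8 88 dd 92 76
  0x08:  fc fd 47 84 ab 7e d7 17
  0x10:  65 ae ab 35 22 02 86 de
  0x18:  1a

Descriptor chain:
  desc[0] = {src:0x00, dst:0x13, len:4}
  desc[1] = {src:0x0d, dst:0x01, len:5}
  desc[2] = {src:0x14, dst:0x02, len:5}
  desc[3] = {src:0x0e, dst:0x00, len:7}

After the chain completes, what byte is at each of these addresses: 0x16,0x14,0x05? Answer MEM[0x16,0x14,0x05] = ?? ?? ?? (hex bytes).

D0: mem[0x13..0x16] <- [77 6c 25 d8]
D1: mem[0x01..0x05] <- [7e d7 17 65 ae]
D2: mem[0x02..0x06] <- [6c 25 d8 de 1a]
D3: mem[0x00..0x06] <- [d7 17 65 ae ab 77 6c]
query mem[0x16]=0xd8, mem[0x14]=0x6c, mem[0x05]=0x77

MEM[0x16,0x14,0x05] = d8 6c 77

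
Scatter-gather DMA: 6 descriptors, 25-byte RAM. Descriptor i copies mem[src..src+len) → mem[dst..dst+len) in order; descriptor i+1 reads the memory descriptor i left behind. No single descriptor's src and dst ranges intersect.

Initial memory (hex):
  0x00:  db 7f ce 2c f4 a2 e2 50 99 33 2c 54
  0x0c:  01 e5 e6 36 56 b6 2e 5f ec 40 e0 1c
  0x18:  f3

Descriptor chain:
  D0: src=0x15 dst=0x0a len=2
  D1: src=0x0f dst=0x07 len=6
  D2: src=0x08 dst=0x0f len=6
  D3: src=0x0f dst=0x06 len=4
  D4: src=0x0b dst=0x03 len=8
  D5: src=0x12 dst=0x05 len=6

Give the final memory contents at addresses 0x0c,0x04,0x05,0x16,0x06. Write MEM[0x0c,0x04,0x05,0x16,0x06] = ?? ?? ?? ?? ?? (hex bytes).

MEM[0x0c,0x04,0x05,0x16,0x06] = ec ec 5f e0 ec

  after D0: wrote 2B at 0x0a = 40e0
  after D1: wrote 6B at 0x07 = 3656b62e5fec
  after D2: wrote 6B at 0x0f = 56b62e5fece5
  after D3: wrote 4B at 0x06 = 56b62e5f
  after D4: wrote 8B at 0x03 = 5fece5e656b62e5f
  after D5: wrote 6B at 0x05 = 5fece540e01c
query mem[0x0c]=0xec, mem[0x04]=0xec, mem[0x05]=0x5f, mem[0x16]=0xe0, mem[0x06]=0xec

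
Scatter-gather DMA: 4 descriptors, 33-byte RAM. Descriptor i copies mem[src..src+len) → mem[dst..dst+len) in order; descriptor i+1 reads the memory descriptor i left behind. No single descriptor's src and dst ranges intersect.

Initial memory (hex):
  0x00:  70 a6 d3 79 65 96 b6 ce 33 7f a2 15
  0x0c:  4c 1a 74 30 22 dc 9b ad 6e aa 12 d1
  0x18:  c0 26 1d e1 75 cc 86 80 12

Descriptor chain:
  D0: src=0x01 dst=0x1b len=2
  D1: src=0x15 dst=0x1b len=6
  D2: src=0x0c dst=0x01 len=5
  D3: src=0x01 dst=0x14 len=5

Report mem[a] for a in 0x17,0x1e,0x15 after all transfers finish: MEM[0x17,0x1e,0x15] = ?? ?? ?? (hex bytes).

  after D0: wrote 2B at 0x1b = a6d3
  after D1: wrote 6B at 0x1b = aa12d1c0261d
  after D2: wrote 5B at 0x01 = 4c1a743022
  after D3: wrote 5B at 0x14 = 4c1a743022
query mem[0x17]=0x30, mem[0x1e]=0xc0, mem[0x15]=0x1a

MEM[0x17,0x1e,0x15] = 30 c0 1a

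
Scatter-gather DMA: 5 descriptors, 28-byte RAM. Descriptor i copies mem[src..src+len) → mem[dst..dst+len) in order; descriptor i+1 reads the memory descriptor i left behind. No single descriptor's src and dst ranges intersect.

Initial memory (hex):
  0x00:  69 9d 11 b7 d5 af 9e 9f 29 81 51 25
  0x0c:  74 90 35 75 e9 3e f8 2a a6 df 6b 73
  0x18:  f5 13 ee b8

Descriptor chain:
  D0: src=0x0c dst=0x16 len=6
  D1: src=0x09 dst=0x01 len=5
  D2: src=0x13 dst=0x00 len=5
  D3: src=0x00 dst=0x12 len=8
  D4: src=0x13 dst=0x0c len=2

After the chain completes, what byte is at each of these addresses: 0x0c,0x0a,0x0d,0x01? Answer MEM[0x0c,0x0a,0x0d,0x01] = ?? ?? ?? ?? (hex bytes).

[0] 0x0c->0x16 len=6 : 74 90 35 75 e9 3e
[1] 0x09->0x01 len=5 : 81 51 25 74 90
[2] 0x13->0x00 len=5 : 2a a6 df 74 90
[3] 0x00->0x12 len=8 : 2a a6 df 74 90 90 9e 9f
[4] 0x13->0x0c len=2 : a6 df
query mem[0x0c]=0xa6, mem[0x0a]=0x51, mem[0x0d]=0xdf, mem[0x01]=0xa6

MEM[0x0c,0x0a,0x0d,0x01] = a6 51 df a6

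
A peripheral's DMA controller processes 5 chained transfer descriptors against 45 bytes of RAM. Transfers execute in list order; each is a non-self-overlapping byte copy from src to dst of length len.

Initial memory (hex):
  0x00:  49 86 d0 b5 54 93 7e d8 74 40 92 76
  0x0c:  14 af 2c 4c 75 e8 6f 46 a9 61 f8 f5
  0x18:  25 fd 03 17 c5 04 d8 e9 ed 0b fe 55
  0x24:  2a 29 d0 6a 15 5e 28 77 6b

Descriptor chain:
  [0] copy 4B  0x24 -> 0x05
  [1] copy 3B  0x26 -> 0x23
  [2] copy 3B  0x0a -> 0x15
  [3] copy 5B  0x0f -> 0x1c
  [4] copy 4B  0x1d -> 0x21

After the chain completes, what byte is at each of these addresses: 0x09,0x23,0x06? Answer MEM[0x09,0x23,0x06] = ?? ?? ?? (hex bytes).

MEM[0x09,0x23,0x06] = 40 6f 29

  after D0: wrote 4B at 0x05 = 2a29d06a
  after D1: wrote 3B at 0x23 = d06a15
  after D2: wrote 3B at 0x15 = 927614
  after D3: wrote 5B at 0x1c = 4c75e86f46
  after D4: wrote 4B at 0x21 = 75e86f46
query mem[0x09]=0x40, mem[0x23]=0x6f, mem[0x06]=0x29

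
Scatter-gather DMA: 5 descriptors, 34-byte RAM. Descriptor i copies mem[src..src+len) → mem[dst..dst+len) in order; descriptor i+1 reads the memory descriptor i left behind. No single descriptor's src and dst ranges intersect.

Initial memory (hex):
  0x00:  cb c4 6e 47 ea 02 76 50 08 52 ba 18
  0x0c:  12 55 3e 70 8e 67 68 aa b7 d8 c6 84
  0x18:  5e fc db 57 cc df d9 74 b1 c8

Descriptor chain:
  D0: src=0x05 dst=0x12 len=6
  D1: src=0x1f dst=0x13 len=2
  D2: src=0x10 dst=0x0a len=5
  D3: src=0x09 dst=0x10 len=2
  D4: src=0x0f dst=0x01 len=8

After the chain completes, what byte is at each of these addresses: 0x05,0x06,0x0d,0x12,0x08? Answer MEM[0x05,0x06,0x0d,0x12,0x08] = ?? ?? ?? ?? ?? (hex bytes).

MEM[0x05,0x06,0x0d,0x12,0x08] = 74 b1 74 02 52

#0 dst[0x12+6] := {0x02,0x76,0x50,0x08,0x52,0xba}
#1 dst[0x13+2] := {0x74,0xb1}
#2 dst[0x0a+5] := {0x8e,0x67,0x02,0x74,0xb1}
#3 dst[0x10+2] := {0x52,0x8e}
#4 dst[0x01+8] := {0x70,0x52,0x8e,0x02,0x74,0xb1,0x08,0x52}
query mem[0x05]=0x74, mem[0x06]=0xb1, mem[0x0d]=0x74, mem[0x12]=0x02, mem[0x08]=0x52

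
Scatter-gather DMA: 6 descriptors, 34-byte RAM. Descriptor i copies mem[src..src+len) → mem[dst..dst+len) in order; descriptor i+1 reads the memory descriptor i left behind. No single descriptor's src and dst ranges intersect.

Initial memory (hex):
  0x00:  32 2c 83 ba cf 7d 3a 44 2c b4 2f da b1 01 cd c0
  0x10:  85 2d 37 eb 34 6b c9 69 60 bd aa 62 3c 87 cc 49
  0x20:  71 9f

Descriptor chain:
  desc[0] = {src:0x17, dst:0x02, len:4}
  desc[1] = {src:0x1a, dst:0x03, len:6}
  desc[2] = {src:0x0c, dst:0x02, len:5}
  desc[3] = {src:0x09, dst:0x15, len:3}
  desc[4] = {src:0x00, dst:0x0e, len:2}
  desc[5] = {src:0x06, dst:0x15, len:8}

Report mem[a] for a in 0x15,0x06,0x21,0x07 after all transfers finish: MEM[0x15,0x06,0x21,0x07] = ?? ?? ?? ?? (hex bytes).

D0: mem[0x02..0x05] <- [69 60 bd aa]
D1: mem[0x03..0x08] <- [aa 62 3c 87 cc 49]
D2: mem[0x02..0x06] <- [b1 01 cd c0 85]
D3: mem[0x15..0x17] <- [b4 2f da]
D4: mem[0x0e..0x0f] <- [32 2c]
D5: mem[0x15..0x1c] <- [85 cc 49 b4 2f da b1 01]
query mem[0x15]=0x85, mem[0x06]=0x85, mem[0x21]=0x9f, mem[0x07]=0xcc

MEM[0x15,0x06,0x21,0x07] = 85 85 9f cc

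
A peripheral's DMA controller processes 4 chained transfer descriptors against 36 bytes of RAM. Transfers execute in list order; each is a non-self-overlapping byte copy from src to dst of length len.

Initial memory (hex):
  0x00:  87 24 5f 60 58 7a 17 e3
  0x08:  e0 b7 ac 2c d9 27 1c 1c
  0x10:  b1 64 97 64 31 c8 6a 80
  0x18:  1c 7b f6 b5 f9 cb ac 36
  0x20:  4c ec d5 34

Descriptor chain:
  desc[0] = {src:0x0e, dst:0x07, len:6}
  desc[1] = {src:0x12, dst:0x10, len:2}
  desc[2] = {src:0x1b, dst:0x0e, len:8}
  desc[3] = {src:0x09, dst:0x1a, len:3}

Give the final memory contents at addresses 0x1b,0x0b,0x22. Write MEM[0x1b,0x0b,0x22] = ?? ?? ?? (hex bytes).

D0: mem[0x07..0x0c] <- [1c 1c b1 64 97 64]
D1: mem[0x10..0x11] <- [97 64]
D2: mem[0x0e..0x15] <- [b5 f9 cb ac 36 4c ec d5]
D3: mem[0x1a..0x1c] <- [b1 64 97]
query mem[0x1b]=0x64, mem[0x0b]=0x97, mem[0x22]=0xd5

MEM[0x1b,0x0b,0x22] = 64 97 d5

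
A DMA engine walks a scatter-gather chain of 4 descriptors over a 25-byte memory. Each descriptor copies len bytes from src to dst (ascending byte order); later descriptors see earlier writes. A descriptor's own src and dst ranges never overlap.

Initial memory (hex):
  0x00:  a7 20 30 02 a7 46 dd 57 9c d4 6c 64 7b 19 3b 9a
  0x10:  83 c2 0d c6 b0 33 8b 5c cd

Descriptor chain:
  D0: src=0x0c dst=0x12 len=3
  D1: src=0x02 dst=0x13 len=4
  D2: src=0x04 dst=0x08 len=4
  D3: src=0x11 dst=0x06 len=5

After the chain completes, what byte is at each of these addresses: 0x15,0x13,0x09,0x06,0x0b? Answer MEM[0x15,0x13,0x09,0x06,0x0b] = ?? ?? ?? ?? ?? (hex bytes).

MEM[0x15,0x13,0x09,0x06,0x0b] = a7 30 02 c2 57

D0: mem[0x12..0x14] <- [7b 19 3b]
D1: mem[0x13..0x16] <- [30 02 a7 46]
D2: mem[0x08..0x0b] <- [a7 46 dd 57]
D3: mem[0x06..0x0a] <- [c2 7b 30 02 a7]
query mem[0x15]=0xa7, mem[0x13]=0x30, mem[0x09]=0x02, mem[0x06]=0xc2, mem[0x0b]=0x57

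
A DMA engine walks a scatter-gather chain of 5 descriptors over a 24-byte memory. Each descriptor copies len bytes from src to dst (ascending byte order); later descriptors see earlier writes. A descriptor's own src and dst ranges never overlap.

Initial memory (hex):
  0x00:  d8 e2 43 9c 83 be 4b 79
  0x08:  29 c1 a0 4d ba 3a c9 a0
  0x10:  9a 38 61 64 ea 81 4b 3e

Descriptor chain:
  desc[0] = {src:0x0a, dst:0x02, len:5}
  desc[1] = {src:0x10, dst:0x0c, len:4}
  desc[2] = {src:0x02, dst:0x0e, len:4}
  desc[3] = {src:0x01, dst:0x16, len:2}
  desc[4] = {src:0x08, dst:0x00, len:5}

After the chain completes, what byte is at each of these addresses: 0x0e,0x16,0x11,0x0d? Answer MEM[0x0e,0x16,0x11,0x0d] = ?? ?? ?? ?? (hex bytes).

MEM[0x0e,0x16,0x11,0x0d] = a0 e2 3a 38

  after D0: wrote 5B at 0x02 = a04dba3ac9
  after D1: wrote 4B at 0x0c = 9a386164
  after D2: wrote 4B at 0x0e = a04dba3a
  after D3: wrote 2B at 0x16 = e2a0
  after D4: wrote 5B at 0x00 = 29c1a04d9a
query mem[0x0e]=0xa0, mem[0x16]=0xe2, mem[0x11]=0x3a, mem[0x0d]=0x38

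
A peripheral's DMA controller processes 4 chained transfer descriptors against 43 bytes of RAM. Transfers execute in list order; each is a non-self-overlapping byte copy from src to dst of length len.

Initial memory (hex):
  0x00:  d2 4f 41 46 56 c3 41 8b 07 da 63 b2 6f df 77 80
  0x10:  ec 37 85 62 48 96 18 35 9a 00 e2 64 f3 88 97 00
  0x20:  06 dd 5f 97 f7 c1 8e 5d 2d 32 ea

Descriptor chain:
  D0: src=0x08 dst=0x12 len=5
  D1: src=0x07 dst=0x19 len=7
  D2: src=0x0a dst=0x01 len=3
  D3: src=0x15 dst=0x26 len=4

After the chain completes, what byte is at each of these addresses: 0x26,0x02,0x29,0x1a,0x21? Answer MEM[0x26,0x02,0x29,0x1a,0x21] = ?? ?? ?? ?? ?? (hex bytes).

MEM[0x26,0x02,0x29,0x1a,0x21] = b2 b2 9a 07 dd

D0: mem[0x12..0x16] <- [07 da 63 b2 6f]
D1: mem[0x19..0x1f] <- [8b 07 da 63 b2 6f df]
D2: mem[0x01..0x03] <- [63 b2 6f]
D3: mem[0x26..0x29] <- [b2 6f 35 9a]
query mem[0x26]=0xb2, mem[0x02]=0xb2, mem[0x29]=0x9a, mem[0x1a]=0x07, mem[0x21]=0xdd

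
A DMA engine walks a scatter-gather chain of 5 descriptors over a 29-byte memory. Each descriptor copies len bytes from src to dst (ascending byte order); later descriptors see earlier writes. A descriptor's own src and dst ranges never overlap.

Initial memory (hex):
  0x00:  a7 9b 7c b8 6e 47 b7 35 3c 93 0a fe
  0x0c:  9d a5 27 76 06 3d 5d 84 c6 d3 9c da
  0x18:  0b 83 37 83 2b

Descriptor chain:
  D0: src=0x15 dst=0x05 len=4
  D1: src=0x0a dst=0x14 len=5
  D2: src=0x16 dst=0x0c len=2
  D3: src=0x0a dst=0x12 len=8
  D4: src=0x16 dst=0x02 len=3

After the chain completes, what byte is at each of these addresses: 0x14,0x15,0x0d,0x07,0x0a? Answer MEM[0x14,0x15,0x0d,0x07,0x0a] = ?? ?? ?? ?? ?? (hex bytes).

MEM[0x14,0x15,0x0d,0x07,0x0a] = 9d a5 a5 da 0a

#0 dst[0x05+4] := {0xd3,0x9c,0xda,0x0b}
#1 dst[0x14+5] := {0x0a,0xfe,0x9d,0xa5,0x27}
#2 dst[0x0c+2] := {0x9d,0xa5}
#3 dst[0x12+8] := {0x0a,0xfe,0x9d,0xa5,0x27,0x76,0x06,0x3d}
#4 dst[0x02+3] := {0x27,0x76,0x06}
query mem[0x14]=0x9d, mem[0x15]=0xa5, mem[0x0d]=0xa5, mem[0x07]=0xda, mem[0x0a]=0x0a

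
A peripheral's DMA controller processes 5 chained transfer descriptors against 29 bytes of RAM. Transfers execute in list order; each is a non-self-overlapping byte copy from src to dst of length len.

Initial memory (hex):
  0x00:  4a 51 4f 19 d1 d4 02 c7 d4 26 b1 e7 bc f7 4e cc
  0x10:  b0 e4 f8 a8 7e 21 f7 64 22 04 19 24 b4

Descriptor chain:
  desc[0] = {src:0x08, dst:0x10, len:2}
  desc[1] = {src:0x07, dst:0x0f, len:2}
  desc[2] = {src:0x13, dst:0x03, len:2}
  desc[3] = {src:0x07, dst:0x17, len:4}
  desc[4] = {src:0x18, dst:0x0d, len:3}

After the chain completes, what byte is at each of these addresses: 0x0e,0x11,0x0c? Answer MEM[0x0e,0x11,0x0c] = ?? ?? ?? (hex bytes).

[0] 0x08->0x10 len=2 : d4 26
[1] 0x07->0x0f len=2 : c7 d4
[2] 0x13->0x03 len=2 : a8 7e
[3] 0x07->0x17 len=4 : c7 d4 26 b1
[4] 0x18->0x0d len=3 : d4 26 b1
query mem[0x0e]=0x26, mem[0x11]=0x26, mem[0x0c]=0xbc

MEM[0x0e,0x11,0x0c] = 26 26 bc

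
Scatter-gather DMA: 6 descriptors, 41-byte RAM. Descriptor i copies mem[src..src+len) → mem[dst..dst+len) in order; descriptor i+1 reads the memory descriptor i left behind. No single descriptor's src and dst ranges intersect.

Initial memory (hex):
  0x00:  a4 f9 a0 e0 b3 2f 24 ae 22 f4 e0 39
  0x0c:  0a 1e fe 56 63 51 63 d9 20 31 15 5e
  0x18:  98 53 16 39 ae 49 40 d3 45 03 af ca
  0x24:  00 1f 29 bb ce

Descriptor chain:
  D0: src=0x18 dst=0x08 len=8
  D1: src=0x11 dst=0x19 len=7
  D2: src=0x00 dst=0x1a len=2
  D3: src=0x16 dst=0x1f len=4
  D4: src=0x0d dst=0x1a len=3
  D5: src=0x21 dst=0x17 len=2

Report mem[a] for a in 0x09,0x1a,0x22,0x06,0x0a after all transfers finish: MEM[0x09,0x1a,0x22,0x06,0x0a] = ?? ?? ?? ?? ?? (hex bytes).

MEM[0x09,0x1a,0x22,0x06,0x0a] = 53 49 51 24 16

#0 dst[0x08+8] := {0x98,0x53,0x16,0x39,0xae,0x49,0x40,0xd3}
#1 dst[0x19+7] := {0x51,0x63,0xd9,0x20,0x31,0x15,0x5e}
#2 dst[0x1a+2] := {0xa4,0xf9}
#3 dst[0x1f+4] := {0x15,0x5e,0x98,0x51}
#4 dst[0x1a+3] := {0x49,0x40,0xd3}
#5 dst[0x17+2] := {0x98,0x51}
query mem[0x09]=0x53, mem[0x1a]=0x49, mem[0x22]=0x51, mem[0x06]=0x24, mem[0x0a]=0x16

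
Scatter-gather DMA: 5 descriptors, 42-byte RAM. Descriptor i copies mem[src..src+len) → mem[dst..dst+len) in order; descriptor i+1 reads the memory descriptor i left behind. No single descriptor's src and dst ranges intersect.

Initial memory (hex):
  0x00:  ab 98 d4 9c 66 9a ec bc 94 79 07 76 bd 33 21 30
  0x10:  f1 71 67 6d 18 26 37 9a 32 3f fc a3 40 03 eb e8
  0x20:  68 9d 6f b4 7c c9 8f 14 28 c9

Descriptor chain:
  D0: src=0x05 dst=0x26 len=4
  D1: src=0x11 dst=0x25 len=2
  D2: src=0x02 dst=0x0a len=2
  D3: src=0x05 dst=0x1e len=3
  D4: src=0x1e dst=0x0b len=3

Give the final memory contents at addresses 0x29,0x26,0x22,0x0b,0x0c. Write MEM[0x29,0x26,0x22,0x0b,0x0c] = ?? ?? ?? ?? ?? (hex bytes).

MEM[0x29,0x26,0x22,0x0b,0x0c] = 94 67 6f 9a ec

  after D0: wrote 4B at 0x26 = 9aecbc94
  after D1: wrote 2B at 0x25 = 7167
  after D2: wrote 2B at 0x0a = d49c
  after D3: wrote 3B at 0x1e = 9aecbc
  after D4: wrote 3B at 0x0b = 9aecbc
query mem[0x29]=0x94, mem[0x26]=0x67, mem[0x22]=0x6f, mem[0x0b]=0x9a, mem[0x0c]=0xec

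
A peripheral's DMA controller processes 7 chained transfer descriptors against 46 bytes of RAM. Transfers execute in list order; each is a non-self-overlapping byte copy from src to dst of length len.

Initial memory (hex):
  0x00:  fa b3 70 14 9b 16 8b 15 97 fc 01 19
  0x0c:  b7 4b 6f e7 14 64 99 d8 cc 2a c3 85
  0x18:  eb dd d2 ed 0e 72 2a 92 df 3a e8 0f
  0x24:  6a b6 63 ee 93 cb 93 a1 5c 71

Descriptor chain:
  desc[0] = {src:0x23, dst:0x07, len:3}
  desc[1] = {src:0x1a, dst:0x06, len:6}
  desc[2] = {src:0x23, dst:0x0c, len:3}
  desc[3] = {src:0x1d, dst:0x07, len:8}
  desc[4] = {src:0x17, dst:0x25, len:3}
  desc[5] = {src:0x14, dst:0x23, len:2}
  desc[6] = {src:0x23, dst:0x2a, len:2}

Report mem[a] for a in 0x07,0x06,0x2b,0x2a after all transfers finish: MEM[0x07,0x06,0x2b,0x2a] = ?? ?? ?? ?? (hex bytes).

MEM[0x07,0x06,0x2b,0x2a] = 72 d2 2a cc

[0] 0x23->0x07 len=3 : 0f 6a b6
[1] 0x1a->0x06 len=6 : d2 ed 0e 72 2a 92
[2] 0x23->0x0c len=3 : 0f 6a b6
[3] 0x1d->0x07 len=8 : 72 2a 92 df 3a e8 0f 6a
[4] 0x17->0x25 len=3 : 85 eb dd
[5] 0x14->0x23 len=2 : cc 2a
[6] 0x23->0x2a len=2 : cc 2a
query mem[0x07]=0x72, mem[0x06]=0xd2, mem[0x2b]=0x2a, mem[0x2a]=0xcc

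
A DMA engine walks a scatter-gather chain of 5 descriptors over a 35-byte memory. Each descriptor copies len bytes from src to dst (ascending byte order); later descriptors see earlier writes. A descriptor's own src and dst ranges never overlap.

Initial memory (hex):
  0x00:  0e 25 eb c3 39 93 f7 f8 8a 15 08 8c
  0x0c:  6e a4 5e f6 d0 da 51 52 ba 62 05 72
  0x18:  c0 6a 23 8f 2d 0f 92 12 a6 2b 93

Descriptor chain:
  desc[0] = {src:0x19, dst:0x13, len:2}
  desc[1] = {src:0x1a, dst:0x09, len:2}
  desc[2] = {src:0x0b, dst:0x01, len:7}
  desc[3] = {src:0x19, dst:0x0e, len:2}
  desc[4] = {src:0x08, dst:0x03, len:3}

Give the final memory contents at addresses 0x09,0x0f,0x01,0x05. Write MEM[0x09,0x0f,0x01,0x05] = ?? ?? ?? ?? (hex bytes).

MEM[0x09,0x0f,0x01,0x05] = 23 23 8c 8f

#0 dst[0x13+2] := {0x6a,0x23}
#1 dst[0x09+2] := {0x23,0x8f}
#2 dst[0x01+7] := {0x8c,0x6e,0xa4,0x5e,0xf6,0xd0,0xda}
#3 dst[0x0e+2] := {0x6a,0x23}
#4 dst[0x03+3] := {0x8a,0x23,0x8f}
query mem[0x09]=0x23, mem[0x0f]=0x23, mem[0x01]=0x8c, mem[0x05]=0x8f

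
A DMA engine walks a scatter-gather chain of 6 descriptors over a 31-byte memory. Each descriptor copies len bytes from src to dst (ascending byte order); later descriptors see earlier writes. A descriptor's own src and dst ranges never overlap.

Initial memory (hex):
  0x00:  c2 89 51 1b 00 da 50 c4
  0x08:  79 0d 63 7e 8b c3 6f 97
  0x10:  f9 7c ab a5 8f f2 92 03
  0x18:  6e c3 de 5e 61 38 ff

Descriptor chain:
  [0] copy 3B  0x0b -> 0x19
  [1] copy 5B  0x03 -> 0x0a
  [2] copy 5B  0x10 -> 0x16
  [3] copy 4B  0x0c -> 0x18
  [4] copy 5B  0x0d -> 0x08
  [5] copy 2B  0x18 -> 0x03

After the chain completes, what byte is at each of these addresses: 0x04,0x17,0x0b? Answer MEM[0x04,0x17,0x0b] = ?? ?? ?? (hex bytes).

MEM[0x04,0x17,0x0b] = 50 7c f9

[0] 0x0b->0x19 len=3 : 7e 8b c3
[1] 0x03->0x0a len=5 : 1b 00 da 50 c4
[2] 0x10->0x16 len=5 : f9 7c ab a5 8f
[3] 0x0c->0x18 len=4 : da 50 c4 97
[4] 0x0d->0x08 len=5 : 50 c4 97 f9 7c
[5] 0x18->0x03 len=2 : da 50
query mem[0x04]=0x50, mem[0x17]=0x7c, mem[0x0b]=0xf9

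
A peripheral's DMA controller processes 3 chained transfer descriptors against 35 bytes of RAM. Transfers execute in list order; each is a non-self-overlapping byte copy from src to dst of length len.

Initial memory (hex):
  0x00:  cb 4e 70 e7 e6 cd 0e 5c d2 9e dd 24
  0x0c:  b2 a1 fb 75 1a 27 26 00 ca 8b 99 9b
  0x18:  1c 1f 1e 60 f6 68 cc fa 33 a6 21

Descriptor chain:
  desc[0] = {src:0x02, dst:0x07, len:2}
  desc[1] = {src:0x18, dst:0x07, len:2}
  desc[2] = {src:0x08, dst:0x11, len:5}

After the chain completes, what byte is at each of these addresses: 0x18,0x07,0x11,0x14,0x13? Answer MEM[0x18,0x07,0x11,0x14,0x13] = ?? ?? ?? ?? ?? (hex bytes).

#0 dst[0x07+2] := {0x70,0xe7}
#1 dst[0x07+2] := {0x1c,0x1f}
#2 dst[0x11+5] := {0x1f,0x9e,0xdd,0x24,0xb2}
query mem[0x18]=0x1c, mem[0x07]=0x1c, mem[0x11]=0x1f, mem[0x14]=0x24, mem[0x13]=0xdd

MEM[0x18,0x07,0x11,0x14,0x13] = 1c 1c 1f 24 dd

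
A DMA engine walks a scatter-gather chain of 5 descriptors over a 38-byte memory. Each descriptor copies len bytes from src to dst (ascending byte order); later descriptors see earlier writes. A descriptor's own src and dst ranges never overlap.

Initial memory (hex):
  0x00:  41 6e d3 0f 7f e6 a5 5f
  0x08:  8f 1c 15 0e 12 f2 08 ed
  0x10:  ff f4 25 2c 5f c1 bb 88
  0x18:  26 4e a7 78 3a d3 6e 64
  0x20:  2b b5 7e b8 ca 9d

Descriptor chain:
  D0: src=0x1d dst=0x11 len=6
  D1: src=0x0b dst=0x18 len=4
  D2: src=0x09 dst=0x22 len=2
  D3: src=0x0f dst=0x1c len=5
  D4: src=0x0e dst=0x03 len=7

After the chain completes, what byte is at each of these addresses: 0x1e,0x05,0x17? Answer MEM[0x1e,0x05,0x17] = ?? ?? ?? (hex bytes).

MEM[0x1e,0x05,0x17] = d3 ff 88

  after D0: wrote 6B at 0x11 = d36e642bb57e
  after D1: wrote 4B at 0x18 = 0e12f208
  after D2: wrote 2B at 0x22 = 1c15
  after D3: wrote 5B at 0x1c = edffd36e64
  after D4: wrote 7B at 0x03 = 08edffd36e642b
query mem[0x1e]=0xd3, mem[0x05]=0xff, mem[0x17]=0x88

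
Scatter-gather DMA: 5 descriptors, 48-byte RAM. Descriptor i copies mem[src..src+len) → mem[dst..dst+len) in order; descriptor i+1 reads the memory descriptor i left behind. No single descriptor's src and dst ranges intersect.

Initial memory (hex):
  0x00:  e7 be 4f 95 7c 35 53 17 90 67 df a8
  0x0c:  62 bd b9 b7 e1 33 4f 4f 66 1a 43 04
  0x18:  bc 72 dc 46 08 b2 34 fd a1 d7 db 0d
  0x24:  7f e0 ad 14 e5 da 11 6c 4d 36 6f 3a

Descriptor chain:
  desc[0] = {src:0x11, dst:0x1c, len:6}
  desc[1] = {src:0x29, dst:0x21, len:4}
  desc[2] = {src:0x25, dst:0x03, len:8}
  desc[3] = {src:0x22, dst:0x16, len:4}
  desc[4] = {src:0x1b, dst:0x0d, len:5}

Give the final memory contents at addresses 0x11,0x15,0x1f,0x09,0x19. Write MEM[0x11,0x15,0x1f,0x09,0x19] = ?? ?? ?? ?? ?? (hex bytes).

MEM[0x11,0x15,0x1f,0x09,0x19] = 66 1a 66 6c e0

D0: mem[0x1c..0x21] <- [33 4f 4f 66 1a 43]
D1: mem[0x21..0x24] <- [da 11 6c 4d]
D2: mem[0x03..0x0a] <- [e0 ad 14 e5 da 11 6c 4d]
D3: mem[0x16..0x19] <- [11 6c 4d e0]
D4: mem[0x0d..0x11] <- [46 33 4f 4f 66]
query mem[0x11]=0x66, mem[0x15]=0x1a, mem[0x1f]=0x66, mem[0x09]=0x6c, mem[0x19]=0xe0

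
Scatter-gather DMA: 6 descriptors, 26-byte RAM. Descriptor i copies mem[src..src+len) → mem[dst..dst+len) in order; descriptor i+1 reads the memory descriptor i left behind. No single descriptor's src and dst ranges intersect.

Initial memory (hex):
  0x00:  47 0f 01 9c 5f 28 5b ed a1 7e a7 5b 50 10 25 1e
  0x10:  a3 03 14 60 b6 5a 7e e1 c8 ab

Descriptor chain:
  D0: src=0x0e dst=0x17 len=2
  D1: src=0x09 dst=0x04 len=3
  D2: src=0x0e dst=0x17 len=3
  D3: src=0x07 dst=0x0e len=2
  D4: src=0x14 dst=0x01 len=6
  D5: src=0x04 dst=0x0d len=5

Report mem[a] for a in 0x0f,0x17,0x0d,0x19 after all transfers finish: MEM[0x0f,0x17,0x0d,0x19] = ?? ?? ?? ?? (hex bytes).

MEM[0x0f,0x17,0x0d,0x19] = a3 25 25 a3

  after D0: wrote 2B at 0x17 = 251e
  after D1: wrote 3B at 0x04 = 7ea75b
  after D2: wrote 3B at 0x17 = 251ea3
  after D3: wrote 2B at 0x0e = eda1
  after D4: wrote 6B at 0x01 = b65a7e251ea3
  after D5: wrote 5B at 0x0d = 251ea3eda1
query mem[0x0f]=0xa3, mem[0x17]=0x25, mem[0x0d]=0x25, mem[0x19]=0xa3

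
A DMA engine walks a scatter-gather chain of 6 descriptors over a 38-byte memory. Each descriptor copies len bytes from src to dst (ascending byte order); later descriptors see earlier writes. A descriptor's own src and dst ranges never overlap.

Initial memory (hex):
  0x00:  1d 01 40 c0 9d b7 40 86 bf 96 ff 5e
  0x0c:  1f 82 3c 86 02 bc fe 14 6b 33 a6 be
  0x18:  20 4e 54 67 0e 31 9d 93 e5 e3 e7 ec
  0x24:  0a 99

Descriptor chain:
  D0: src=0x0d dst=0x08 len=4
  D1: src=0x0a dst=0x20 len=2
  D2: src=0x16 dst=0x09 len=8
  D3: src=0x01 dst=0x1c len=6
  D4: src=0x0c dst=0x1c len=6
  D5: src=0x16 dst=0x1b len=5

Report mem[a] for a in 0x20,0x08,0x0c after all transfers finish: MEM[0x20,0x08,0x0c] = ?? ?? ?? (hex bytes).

  after D0: wrote 4B at 0x08 = 823c8602
  after D1: wrote 2B at 0x20 = 8602
  after D2: wrote 8B at 0x09 = a6be204e54670e31
  after D3: wrote 6B at 0x1c = 0140c09db740
  after D4: wrote 6B at 0x1c = 4e54670e31bc
  after D5: wrote 5B at 0x1b = a6be204e54
query mem[0x20]=0x31, mem[0x08]=0x82, mem[0x0c]=0x4e

MEM[0x20,0x08,0x0c] = 31 82 4e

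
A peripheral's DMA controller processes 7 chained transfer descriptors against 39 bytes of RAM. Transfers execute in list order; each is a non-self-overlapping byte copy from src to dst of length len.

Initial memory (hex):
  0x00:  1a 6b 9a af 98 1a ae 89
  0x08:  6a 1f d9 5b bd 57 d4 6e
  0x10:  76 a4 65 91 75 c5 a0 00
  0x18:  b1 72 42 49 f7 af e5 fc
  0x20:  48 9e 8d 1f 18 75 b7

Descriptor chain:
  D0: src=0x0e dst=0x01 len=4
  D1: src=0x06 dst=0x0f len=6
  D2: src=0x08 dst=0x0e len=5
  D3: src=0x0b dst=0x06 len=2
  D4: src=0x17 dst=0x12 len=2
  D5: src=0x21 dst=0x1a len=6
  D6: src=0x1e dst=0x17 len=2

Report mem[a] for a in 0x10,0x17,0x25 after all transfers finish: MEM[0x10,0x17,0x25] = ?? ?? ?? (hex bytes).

#0 dst[0x01+4] := {0xd4,0x6e,0x76,0xa4}
#1 dst[0x0f+6] := {0xae,0x89,0x6a,0x1f,0xd9,0x5b}
#2 dst[0x0e+5] := {0x6a,0x1f,0xd9,0x5b,0xbd}
#3 dst[0x06+2] := {0x5b,0xbd}
#4 dst[0x12+2] := {0x00,0xb1}
#5 dst[0x1a+6] := {0x9e,0x8d,0x1f,0x18,0x75,0xb7}
#6 dst[0x17+2] := {0x75,0xb7}
query mem[0x10]=0xd9, mem[0x17]=0x75, mem[0x25]=0x75

MEM[0x10,0x17,0x25] = d9 75 75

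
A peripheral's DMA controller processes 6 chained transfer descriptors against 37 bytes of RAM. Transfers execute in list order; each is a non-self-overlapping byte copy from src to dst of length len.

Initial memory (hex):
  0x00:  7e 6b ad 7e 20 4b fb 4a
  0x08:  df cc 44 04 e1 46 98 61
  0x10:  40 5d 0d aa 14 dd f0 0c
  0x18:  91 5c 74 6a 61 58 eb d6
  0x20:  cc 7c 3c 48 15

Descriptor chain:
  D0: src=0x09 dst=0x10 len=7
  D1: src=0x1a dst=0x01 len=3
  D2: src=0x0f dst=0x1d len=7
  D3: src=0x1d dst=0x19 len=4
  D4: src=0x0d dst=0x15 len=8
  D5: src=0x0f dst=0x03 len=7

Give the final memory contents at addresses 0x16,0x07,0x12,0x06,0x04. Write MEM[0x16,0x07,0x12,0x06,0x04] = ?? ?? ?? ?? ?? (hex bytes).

  after D0: wrote 7B at 0x10 = cc4404e1469861
  after D1: wrote 3B at 0x01 = 746a61
  after D2: wrote 7B at 0x1d = 61cc4404e14698
  after D3: wrote 4B at 0x19 = 61cc4404
  after D4: wrote 8B at 0x15 = 469861cc4404e146
  after D5: wrote 7B at 0x03 = 61cc4404e14646
query mem[0x16]=0x98, mem[0x07]=0xe1, mem[0x12]=0x04, mem[0x06]=0x04, mem[0x04]=0xcc

MEM[0x16,0x07,0x12,0x06,0x04] = 98 e1 04 04 cc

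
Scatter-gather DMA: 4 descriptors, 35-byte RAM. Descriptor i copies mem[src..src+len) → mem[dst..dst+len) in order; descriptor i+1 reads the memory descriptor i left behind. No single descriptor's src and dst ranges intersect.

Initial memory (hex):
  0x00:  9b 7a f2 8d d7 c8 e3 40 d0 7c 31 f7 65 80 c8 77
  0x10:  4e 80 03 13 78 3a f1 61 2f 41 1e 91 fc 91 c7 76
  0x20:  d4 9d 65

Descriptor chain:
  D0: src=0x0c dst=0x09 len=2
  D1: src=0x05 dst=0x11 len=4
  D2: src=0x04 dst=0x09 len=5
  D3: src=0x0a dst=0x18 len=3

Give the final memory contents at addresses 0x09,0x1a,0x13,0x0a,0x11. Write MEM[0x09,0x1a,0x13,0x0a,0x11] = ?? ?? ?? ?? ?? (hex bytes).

#0 dst[0x09+2] := {0x65,0x80}
#1 dst[0x11+4] := {0xc8,0xe3,0x40,0xd0}
#2 dst[0x09+5] := {0xd7,0xc8,0xe3,0x40,0xd0}
#3 dst[0x18+3] := {0xc8,0xe3,0x40}
query mem[0x09]=0xd7, mem[0x1a]=0x40, mem[0x13]=0x40, mem[0x0a]=0xc8, mem[0x11]=0xc8

MEM[0x09,0x1a,0x13,0x0a,0x11] = d7 40 40 c8 c8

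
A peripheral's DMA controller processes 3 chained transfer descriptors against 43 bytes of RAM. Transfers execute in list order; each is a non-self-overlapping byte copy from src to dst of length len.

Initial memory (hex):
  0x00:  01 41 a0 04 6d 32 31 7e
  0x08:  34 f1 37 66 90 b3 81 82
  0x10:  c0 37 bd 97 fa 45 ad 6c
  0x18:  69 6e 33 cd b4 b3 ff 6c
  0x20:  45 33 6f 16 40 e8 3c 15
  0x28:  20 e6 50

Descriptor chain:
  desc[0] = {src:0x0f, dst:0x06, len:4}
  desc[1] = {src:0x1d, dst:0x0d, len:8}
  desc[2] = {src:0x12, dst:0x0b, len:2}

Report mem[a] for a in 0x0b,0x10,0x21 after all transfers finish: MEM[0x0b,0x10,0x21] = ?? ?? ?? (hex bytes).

#0 dst[0x06+4] := {0x82,0xc0,0x37,0xbd}
#1 dst[0x0d+8] := {0xb3,0xff,0x6c,0x45,0x33,0x6f,0x16,0x40}
#2 dst[0x0b+2] := {0x6f,0x16}
query mem[0x0b]=0x6f, mem[0x10]=0x45, mem[0x21]=0x33

MEM[0x0b,0x10,0x21] = 6f 45 33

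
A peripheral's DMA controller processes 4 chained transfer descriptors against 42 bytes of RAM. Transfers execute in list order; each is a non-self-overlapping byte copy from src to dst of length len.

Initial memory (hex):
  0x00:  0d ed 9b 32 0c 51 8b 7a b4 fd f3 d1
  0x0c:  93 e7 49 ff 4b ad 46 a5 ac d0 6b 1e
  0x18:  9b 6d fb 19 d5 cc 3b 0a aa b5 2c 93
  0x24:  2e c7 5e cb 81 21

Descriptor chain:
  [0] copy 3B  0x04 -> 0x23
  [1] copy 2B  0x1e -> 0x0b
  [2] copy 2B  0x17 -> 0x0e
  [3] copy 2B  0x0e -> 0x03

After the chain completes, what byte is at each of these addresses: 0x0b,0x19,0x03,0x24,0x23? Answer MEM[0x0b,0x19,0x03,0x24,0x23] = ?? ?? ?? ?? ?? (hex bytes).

MEM[0x0b,0x19,0x03,0x24,0x23] = 3b 6d 1e 51 0c

  after D0: wrote 3B at 0x23 = 0c518b
  after D1: wrote 2B at 0x0b = 3b0a
  after D2: wrote 2B at 0x0e = 1e9b
  after D3: wrote 2B at 0x03 = 1e9b
query mem[0x0b]=0x3b, mem[0x19]=0x6d, mem[0x03]=0x1e, mem[0x24]=0x51, mem[0x23]=0x0c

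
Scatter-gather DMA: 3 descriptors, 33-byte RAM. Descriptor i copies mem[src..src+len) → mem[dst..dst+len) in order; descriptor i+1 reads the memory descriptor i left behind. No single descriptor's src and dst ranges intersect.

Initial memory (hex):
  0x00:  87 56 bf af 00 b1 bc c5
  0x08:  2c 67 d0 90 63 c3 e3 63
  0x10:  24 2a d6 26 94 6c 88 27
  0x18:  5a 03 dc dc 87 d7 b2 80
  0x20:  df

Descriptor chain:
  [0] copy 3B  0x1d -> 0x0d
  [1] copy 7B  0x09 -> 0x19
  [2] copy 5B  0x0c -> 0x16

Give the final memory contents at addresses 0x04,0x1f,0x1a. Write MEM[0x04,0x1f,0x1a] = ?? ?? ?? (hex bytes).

MEM[0x04,0x1f,0x1a] = 00 80 24

[0] 0x1d->0x0d len=3 : d7 b2 80
[1] 0x09->0x19 len=7 : 67 d0 90 63 d7 b2 80
[2] 0x0c->0x16 len=5 : 63 d7 b2 80 24
query mem[0x04]=0x00, mem[0x1f]=0x80, mem[0x1a]=0x24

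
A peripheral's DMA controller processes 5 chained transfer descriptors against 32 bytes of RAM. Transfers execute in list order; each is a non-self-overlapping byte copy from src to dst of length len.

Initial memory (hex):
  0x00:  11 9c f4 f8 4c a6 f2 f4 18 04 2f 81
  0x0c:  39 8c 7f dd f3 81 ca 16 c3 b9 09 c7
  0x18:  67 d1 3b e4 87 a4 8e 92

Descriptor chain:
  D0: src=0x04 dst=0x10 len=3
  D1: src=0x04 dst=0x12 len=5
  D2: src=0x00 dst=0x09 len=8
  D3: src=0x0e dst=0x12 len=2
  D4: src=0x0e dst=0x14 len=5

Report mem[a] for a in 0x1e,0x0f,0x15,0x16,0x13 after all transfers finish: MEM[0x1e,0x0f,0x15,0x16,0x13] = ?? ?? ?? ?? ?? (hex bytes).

MEM[0x1e,0x0f,0x15,0x16,0x13] = 8e f2 f2 f4 f2

  after D0: wrote 3B at 0x10 = 4ca6f2
  after D1: wrote 5B at 0x12 = 4ca6f2f418
  after D2: wrote 8B at 0x09 = 119cf4f84ca6f2f4
  after D3: wrote 2B at 0x12 = a6f2
  after D4: wrote 5B at 0x14 = a6f2f4a6a6
query mem[0x1e]=0x8e, mem[0x0f]=0xf2, mem[0x15]=0xf2, mem[0x16]=0xf4, mem[0x13]=0xf2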